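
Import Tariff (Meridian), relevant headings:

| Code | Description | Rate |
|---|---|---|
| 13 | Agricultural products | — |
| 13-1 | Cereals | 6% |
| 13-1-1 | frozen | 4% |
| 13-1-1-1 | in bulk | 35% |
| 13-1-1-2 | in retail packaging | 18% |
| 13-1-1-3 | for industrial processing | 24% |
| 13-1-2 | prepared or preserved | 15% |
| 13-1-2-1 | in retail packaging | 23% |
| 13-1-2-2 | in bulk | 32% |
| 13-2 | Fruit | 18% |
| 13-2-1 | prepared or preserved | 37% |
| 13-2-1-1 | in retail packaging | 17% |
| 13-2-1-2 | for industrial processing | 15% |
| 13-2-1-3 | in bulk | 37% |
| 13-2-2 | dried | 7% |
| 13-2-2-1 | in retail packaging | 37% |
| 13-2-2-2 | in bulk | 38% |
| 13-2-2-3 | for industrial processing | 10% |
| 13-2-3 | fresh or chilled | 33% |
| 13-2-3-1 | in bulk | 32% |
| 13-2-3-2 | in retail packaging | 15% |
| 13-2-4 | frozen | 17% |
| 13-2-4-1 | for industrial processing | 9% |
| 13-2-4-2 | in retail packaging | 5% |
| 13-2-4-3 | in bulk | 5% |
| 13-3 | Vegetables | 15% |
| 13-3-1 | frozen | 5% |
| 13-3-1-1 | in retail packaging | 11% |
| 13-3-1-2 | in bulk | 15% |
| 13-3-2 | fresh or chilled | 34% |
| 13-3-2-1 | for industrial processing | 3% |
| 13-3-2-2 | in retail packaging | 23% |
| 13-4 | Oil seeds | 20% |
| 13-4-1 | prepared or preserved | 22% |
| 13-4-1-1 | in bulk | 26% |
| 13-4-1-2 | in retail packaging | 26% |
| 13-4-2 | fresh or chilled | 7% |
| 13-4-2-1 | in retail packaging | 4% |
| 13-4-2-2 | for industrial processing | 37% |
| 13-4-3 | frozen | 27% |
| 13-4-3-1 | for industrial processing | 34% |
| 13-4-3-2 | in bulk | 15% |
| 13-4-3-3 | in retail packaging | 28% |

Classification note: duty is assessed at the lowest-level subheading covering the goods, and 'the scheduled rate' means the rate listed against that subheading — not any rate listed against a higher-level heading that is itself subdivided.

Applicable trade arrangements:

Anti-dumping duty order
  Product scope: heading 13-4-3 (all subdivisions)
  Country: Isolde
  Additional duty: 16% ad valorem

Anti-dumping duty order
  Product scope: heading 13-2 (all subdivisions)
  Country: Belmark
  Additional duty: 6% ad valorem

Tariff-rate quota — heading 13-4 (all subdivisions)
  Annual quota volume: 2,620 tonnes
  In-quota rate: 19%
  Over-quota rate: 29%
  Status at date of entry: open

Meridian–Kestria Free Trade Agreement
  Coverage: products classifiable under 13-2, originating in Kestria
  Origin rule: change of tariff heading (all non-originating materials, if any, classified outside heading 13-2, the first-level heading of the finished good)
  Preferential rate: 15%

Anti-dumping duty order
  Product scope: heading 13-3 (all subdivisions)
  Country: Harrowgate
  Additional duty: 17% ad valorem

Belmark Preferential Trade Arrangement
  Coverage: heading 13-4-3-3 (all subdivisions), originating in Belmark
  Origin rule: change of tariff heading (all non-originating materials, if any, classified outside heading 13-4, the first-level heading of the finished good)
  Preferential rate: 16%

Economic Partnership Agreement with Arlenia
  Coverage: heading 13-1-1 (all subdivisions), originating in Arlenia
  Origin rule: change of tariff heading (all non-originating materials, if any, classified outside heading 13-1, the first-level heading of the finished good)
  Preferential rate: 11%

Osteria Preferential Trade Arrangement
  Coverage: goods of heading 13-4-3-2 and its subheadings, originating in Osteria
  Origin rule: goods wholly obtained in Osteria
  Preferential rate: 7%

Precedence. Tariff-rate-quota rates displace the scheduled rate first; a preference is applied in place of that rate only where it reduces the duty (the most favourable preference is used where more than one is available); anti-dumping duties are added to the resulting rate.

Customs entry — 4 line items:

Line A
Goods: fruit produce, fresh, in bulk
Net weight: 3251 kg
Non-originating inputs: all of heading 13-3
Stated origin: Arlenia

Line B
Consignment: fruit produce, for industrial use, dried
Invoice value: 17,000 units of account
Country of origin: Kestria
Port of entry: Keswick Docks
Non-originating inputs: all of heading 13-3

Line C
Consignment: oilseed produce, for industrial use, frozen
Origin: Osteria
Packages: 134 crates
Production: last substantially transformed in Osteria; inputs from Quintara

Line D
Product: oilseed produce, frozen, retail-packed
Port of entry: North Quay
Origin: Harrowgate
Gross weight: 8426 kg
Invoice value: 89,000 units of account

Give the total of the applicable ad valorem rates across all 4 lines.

Line A: fruit → 13-2; fresh → 13-2-3; in bulk → 13-2-3-1. Scheduled 32%. Arlenia agreement on 13-1-1: 13-2-3-1 not covered. → 32%.
Line B: fruit → 13-2; dried → 13-2-2; for industrial use → 13-2-2-3. Scheduled 10%. Kestria agreement on 13-2: CTH met → 15% available; preference 15% not lower than 10% → no reduction. → 10%.
Line C: oilseed → 13-4; frozen → 13-4-3; for industrial use → 13-4-3-1. Scheduled 34%. quota on 13-4 open → in-quota 19%; Osteria agreement on 13-4-3-2: 13-4-3-1 not covered. → 19%.
Line D: oilseed → 13-4; frozen → 13-4-3; retail-packed → 13-4-3-3. Scheduled 28%. quota on 13-4 open → in-quota 19%. → 19%.
Sum: 32% + 10% + 19% + 19% = 80%.

80%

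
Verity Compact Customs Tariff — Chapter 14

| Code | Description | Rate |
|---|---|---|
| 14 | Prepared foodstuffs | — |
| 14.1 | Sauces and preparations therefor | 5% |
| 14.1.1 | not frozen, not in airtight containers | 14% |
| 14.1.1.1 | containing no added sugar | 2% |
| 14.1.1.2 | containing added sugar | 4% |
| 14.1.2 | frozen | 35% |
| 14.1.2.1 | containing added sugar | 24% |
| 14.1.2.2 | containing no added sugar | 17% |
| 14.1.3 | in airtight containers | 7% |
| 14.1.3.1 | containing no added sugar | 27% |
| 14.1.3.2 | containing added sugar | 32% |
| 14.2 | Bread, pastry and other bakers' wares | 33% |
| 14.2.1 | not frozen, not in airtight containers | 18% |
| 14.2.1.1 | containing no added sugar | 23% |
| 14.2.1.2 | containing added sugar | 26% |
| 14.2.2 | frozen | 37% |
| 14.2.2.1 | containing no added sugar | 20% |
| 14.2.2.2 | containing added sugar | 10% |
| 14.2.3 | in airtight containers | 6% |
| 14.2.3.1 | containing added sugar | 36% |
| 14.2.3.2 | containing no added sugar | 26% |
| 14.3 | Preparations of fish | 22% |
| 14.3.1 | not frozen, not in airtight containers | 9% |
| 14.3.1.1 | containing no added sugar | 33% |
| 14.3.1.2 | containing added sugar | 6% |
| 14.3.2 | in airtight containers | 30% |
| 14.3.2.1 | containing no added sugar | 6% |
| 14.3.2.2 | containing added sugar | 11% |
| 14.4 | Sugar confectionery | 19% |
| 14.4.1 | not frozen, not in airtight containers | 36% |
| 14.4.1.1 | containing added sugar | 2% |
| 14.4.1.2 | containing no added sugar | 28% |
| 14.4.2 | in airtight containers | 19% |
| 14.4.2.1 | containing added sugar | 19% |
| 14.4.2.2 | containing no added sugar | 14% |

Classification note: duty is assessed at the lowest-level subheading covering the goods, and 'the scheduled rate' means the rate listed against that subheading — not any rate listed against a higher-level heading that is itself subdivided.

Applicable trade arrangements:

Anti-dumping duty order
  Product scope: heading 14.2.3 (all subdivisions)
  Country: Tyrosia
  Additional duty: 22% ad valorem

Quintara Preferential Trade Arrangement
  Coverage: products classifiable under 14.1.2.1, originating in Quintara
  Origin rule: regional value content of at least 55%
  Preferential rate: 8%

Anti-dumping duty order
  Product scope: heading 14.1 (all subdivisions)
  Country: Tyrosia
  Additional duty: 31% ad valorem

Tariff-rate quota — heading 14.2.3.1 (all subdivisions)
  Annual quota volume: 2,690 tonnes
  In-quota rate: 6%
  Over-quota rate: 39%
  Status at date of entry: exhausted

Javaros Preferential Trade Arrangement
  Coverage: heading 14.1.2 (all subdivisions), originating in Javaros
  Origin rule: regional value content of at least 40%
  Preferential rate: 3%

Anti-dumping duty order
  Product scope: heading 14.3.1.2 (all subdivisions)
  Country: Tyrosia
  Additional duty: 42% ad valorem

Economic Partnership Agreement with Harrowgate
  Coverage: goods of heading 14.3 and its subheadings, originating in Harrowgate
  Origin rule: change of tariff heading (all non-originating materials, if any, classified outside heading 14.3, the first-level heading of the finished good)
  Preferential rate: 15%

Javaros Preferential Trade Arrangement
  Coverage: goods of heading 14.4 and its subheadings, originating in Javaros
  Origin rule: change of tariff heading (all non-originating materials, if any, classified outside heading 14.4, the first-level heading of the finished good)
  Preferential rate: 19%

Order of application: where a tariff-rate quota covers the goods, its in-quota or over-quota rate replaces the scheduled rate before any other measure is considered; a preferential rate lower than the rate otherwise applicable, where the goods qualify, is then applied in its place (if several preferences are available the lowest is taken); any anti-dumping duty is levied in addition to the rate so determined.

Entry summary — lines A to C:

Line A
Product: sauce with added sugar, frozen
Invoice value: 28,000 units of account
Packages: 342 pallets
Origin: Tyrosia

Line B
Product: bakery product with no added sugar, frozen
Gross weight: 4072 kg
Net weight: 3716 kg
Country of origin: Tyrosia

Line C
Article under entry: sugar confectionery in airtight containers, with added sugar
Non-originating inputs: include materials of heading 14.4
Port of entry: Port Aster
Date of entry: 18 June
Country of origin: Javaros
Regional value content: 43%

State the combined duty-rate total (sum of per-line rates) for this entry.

Line A: sauce → 14.1; frozen → 14.1.2; with added sugar → 14.1.2.1. Scheduled 24%. anti-dumping (Tyrosia, 14.1): +31%; total 24% + 31% = 55%. → 55%.
Line B: bakery product → 14.2; frozen → 14.2.2; with no added sugar → 14.2.2.1. Scheduled 20%. No special measure applies. → 20%.
Line C: sugar confectionery → 14.4; in airtight containers → 14.4.2; with added sugar → 14.4.2.1. Scheduled 19%. Javaros agreement on 14.1.2: 14.4.2.1 not covered; Javaros agreement on 14.4: CTH not met. → 19%.
Sum: 55% + 20% + 19% = 94%.

94%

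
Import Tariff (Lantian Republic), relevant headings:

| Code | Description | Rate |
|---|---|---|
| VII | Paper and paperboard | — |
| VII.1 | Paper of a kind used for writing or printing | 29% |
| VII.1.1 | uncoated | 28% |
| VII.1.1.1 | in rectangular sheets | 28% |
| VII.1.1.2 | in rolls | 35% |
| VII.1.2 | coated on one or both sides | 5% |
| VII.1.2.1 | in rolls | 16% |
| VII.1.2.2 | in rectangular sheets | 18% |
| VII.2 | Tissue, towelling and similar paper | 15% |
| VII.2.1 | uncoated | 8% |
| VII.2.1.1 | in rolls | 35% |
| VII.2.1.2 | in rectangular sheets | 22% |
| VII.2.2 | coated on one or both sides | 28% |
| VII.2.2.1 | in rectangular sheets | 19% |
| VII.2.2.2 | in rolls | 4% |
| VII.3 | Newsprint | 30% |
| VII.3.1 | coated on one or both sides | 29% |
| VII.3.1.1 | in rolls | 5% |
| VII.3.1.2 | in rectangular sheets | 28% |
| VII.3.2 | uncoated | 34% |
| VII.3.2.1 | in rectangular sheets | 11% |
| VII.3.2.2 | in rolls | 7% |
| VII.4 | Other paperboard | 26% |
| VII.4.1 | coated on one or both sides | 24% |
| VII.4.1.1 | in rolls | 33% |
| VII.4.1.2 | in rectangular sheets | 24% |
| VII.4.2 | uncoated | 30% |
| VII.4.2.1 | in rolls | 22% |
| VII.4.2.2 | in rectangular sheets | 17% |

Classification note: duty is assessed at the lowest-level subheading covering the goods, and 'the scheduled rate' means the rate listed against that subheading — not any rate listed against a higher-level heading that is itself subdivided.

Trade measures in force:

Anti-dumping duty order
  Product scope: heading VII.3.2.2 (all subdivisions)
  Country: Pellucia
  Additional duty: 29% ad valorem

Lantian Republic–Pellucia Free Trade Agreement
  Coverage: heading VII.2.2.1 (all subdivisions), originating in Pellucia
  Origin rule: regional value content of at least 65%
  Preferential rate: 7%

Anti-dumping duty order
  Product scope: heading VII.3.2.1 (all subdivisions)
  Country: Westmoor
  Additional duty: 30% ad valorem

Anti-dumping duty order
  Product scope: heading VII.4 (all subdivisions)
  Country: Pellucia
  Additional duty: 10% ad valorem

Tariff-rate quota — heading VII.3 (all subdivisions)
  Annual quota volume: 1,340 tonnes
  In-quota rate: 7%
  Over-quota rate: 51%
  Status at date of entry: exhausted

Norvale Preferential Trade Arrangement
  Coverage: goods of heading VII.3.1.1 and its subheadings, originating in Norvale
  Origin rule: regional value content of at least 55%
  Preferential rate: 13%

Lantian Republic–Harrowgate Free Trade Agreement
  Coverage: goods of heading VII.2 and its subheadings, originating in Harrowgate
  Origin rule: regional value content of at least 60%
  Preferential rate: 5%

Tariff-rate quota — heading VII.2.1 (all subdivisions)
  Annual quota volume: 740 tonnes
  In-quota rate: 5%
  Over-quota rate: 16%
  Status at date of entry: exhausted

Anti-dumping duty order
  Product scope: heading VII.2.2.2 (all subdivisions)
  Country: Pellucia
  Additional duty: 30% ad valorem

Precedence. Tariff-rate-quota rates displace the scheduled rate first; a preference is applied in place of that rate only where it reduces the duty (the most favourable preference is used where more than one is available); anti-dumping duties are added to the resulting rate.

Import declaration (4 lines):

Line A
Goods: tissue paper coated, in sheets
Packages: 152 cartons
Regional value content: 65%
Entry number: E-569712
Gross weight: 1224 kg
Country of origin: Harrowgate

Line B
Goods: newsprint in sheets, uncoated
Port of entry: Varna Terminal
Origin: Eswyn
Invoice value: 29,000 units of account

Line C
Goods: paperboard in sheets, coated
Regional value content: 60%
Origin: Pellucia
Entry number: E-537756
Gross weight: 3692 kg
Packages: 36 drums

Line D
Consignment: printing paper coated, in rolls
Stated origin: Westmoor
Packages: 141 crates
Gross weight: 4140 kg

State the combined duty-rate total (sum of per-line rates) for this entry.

Line A: tissue paper → VII.2; coated → VII.2.2; in sheets → VII.2.2.1. Scheduled 19%. Harrowgate agreement on VII.2: RVC ≥ 60% → 5% available; preferential 5%. → 5%.
Line B: newsprint → VII.3; uncoated → VII.3.2; in sheets → VII.3.2.1. Scheduled 11%. quota on VII.3 exhausted → over-quota 51%. → 51%.
Line C: paperboard → VII.4; coated → VII.4.1; in sheets → VII.4.1.2. Scheduled 24%. Pellucia agreement on VII.2.2.1: VII.4.1.2 not covered; anti-dumping (Pellucia, VII.4): +10%; total 24% + 10% = 34%. → 34%.
Line D: printing paper → VII.1; coated → VII.1.2; in rolls → VII.1.2.1. Scheduled 16%. No special measure applies. → 16%.
Sum: 5% + 51% + 34% + 16% = 106%.

106%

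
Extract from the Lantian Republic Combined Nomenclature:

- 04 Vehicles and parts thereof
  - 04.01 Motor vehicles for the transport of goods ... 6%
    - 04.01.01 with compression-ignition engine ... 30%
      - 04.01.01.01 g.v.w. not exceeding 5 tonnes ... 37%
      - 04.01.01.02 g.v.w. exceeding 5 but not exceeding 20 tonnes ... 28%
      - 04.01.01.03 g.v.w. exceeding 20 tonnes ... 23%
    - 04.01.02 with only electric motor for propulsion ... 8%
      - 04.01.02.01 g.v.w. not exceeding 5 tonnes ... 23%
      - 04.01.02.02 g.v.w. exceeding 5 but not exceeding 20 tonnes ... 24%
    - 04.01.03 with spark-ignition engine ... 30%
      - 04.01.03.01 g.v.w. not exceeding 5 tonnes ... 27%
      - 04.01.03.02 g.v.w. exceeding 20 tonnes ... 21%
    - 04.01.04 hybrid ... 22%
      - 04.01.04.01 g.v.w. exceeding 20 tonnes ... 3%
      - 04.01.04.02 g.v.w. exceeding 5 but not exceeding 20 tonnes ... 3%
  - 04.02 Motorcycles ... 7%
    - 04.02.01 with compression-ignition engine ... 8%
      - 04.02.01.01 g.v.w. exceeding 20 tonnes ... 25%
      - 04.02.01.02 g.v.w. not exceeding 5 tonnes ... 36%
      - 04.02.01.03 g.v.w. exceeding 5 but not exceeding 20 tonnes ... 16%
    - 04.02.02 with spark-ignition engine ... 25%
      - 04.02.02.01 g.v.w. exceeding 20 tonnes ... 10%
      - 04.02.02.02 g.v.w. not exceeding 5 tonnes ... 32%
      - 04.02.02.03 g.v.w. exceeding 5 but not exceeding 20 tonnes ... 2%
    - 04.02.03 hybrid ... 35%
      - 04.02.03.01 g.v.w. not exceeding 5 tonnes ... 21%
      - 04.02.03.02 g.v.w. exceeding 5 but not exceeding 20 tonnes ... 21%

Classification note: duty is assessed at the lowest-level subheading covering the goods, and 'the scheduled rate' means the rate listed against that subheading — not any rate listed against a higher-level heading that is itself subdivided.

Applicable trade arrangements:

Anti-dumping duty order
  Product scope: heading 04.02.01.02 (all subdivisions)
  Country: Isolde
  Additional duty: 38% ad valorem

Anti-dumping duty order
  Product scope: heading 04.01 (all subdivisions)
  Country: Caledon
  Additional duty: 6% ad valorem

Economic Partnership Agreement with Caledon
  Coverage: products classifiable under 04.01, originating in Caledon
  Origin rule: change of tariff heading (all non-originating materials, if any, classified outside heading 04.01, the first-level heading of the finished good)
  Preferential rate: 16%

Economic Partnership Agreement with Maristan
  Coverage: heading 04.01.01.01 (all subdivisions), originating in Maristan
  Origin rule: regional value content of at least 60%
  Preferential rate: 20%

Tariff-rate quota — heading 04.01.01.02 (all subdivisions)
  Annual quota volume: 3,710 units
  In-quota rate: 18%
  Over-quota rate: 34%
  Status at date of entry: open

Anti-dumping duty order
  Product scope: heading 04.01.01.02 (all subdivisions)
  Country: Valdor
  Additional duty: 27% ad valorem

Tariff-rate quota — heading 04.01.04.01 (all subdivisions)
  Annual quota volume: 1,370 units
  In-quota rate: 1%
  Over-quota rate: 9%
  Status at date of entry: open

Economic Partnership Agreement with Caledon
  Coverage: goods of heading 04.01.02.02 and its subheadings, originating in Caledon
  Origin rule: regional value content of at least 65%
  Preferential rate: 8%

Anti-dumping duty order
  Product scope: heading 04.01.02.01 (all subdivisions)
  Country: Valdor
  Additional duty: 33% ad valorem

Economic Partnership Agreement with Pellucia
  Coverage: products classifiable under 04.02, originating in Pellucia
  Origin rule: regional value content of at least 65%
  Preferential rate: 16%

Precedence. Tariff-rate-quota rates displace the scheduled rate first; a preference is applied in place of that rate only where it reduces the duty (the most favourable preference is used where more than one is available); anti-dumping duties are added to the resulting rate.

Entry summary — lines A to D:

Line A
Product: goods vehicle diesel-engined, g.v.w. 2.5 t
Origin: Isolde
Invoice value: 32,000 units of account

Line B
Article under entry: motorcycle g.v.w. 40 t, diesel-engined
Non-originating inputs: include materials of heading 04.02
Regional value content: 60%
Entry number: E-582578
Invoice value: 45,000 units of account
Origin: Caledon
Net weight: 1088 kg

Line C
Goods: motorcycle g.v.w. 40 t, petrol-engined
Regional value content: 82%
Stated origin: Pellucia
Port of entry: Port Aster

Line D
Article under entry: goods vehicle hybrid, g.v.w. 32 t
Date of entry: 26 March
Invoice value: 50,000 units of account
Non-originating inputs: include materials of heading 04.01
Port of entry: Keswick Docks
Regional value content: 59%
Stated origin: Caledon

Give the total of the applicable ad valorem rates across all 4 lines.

Line A: goods vehicle → 04.01; diesel-engined → 04.01.01; g.v.w. 2.5 t → 04.01.01.01. Scheduled 37%. No special measure applies. → 37%.
Line B: motorcycle → 04.02; diesel-engined → 04.02.01; g.v.w. 40 t → 04.02.01.01. Scheduled 25%. Caledon agreement on 04.01: 04.02.01.01 not covered; Caledon agreement on 04.01.02.02: 04.02.01.01 not covered. → 25%.
Line C: motorcycle → 04.02; petrol-engined → 04.02.02; g.v.w. 40 t → 04.02.02.01. Scheduled 10%. Pellucia agreement on 04.02: RVC ≥ 65% → 16% available; preference 16% not lower than 10% → no reduction. → 10%.
Line D: goods vehicle → 04.01; hybrid → 04.01.04; g.v.w. 32 t → 04.01.04.01. Scheduled 3%. quota on 04.01.04.01 open → in-quota 1%; Caledon agreement on 04.01: CTH not met; Caledon agreement on 04.01.02.02: 04.01.04.01 not covered; anti-dumping (Caledon, 04.01): +6%; total 1% + 6% = 7%. → 7%.
Sum: 37% + 25% + 10% + 7% = 79%.

79%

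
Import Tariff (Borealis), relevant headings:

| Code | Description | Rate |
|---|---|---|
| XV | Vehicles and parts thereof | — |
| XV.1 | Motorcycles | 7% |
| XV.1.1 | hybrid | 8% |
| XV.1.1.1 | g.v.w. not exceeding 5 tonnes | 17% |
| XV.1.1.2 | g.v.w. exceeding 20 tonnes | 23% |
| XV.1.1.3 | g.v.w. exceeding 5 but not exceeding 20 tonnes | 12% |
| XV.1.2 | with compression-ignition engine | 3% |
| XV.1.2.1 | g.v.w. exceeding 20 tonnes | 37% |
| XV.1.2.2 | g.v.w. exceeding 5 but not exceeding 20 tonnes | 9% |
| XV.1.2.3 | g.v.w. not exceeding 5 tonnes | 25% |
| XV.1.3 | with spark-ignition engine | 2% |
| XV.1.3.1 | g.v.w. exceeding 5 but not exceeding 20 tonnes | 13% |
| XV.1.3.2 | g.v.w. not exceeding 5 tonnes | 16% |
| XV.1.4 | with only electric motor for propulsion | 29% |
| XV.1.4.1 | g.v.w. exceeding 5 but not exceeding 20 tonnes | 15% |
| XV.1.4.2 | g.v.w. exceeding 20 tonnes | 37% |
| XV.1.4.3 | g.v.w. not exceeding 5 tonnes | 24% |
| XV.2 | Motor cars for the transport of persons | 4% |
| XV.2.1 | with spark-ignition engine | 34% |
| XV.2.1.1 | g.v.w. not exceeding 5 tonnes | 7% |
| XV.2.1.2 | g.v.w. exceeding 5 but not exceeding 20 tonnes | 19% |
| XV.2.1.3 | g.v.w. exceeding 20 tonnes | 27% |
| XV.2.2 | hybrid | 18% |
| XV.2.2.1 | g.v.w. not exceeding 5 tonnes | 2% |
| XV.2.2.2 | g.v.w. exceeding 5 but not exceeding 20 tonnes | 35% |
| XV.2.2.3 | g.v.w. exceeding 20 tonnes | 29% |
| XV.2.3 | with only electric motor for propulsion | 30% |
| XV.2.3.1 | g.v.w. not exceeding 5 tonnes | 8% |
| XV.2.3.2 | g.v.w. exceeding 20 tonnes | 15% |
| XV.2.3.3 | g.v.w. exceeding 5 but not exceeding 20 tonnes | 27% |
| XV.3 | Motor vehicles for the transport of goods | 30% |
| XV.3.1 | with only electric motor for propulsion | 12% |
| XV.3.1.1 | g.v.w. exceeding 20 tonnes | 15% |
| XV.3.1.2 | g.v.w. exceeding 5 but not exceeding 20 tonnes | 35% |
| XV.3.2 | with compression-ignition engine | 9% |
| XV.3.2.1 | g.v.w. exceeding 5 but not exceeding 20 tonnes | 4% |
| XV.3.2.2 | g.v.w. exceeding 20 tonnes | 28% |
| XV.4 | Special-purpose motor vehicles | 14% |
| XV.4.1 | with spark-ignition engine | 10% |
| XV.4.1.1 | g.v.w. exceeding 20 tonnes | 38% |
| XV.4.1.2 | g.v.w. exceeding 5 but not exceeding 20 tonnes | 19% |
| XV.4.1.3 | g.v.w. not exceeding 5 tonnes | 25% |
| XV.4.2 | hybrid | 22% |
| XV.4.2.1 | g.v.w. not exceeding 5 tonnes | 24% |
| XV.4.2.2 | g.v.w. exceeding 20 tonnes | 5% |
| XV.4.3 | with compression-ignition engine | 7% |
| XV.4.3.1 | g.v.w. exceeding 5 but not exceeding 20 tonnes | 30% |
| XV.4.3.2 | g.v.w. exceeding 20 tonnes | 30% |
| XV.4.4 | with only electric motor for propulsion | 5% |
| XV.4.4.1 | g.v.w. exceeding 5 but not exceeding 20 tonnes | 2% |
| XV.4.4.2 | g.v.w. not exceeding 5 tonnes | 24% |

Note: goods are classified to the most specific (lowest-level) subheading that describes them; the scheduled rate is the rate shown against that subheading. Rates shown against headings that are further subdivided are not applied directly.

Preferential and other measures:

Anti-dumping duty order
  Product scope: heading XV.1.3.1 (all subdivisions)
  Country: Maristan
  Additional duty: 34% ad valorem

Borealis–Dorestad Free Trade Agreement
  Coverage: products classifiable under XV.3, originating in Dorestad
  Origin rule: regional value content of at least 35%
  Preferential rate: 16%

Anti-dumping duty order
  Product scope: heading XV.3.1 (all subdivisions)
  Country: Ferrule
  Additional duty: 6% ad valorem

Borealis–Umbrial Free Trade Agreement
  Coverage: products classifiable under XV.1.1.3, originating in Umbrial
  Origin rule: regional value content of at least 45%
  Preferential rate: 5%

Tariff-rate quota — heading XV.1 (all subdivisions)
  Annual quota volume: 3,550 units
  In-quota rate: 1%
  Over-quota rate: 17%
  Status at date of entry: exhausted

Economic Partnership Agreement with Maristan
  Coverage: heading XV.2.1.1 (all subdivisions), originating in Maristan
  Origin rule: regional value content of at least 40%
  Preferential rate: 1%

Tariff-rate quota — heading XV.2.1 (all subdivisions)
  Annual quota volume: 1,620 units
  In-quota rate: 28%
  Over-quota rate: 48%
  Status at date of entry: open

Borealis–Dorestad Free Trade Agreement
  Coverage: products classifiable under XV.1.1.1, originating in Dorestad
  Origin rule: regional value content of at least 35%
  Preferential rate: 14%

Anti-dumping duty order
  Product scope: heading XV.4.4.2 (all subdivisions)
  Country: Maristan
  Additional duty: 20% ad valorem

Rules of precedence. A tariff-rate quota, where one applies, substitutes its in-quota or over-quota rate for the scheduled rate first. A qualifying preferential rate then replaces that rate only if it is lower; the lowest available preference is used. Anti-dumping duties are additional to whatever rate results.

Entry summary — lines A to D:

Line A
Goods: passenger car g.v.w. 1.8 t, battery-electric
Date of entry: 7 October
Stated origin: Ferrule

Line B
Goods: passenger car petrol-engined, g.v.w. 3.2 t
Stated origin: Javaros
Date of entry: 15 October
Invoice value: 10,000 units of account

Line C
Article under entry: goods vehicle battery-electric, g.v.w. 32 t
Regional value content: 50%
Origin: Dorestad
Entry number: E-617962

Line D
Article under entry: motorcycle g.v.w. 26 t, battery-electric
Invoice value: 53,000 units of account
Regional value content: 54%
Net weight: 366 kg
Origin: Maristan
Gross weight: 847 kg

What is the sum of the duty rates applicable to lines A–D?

68%

Line A: passenger car → XV.2; battery-electric → XV.2.3; g.v.w. 1.8 t → XV.2.3.1. Scheduled 8%. No special measure applies. → 8%.
Line B: passenger car → XV.2; petrol-engined → XV.2.1; g.v.w. 3.2 t → XV.2.1.1. Scheduled 7%. quota on XV.2.1 open → in-quota 28%. → 28%.
Line C: goods vehicle → XV.3; battery-electric → XV.3.1; g.v.w. 32 t → XV.3.1.1. Scheduled 15%. Dorestad agreement on XV.3: RVC ≥ 35% → 16% available; Dorestad agreement on XV.1.1.1: XV.3.1.1 not covered; preference 16% not lower than 15% → no reduction. → 15%.
Line D: motorcycle → XV.1; battery-electric → XV.1.4; g.v.w. 26 t → XV.1.4.2. Scheduled 37%. quota on XV.1 exhausted → over-quota 17%; Maristan agreement on XV.2.1.1: XV.1.4.2 not covered. → 17%.
Sum: 8% + 28% + 15% + 17% = 68%.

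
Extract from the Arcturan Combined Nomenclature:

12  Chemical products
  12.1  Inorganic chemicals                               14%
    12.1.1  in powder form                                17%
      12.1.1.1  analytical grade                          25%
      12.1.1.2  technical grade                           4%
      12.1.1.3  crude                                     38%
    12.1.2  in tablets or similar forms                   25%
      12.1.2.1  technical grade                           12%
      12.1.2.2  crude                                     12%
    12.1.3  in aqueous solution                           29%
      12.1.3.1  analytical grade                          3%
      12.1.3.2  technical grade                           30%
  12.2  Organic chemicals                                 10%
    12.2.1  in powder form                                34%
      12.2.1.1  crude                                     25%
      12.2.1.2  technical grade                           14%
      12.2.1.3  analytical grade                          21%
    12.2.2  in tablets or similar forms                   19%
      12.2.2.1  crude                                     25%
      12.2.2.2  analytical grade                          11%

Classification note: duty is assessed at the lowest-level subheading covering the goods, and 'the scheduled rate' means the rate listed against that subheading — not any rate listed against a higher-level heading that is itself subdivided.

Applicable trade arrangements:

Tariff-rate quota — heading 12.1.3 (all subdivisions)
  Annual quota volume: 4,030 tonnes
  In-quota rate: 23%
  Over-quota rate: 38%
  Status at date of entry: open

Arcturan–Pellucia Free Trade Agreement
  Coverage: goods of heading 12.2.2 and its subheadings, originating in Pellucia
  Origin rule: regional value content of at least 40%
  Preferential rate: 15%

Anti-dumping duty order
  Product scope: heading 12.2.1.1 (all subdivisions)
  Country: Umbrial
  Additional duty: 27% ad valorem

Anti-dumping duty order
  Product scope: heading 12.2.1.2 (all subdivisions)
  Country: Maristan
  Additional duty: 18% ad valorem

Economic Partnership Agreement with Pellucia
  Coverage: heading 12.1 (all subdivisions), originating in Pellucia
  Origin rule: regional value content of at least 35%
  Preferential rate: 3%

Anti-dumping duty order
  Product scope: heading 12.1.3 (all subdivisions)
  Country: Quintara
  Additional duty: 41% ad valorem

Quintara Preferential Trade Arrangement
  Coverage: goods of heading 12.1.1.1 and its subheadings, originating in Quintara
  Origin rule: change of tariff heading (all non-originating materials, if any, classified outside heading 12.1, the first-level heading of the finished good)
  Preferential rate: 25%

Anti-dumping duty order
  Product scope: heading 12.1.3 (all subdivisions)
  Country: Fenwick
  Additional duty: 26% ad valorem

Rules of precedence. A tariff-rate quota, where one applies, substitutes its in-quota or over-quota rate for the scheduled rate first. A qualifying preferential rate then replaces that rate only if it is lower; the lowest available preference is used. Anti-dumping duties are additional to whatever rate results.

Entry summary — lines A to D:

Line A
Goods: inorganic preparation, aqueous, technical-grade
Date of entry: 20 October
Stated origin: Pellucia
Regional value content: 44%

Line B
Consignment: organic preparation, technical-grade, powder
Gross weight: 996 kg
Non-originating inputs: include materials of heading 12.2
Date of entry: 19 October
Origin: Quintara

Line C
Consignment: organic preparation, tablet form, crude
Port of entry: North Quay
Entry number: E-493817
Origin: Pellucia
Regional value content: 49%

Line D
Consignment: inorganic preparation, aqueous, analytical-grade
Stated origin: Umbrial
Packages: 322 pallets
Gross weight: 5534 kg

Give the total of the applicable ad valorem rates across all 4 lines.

55%

Line A: inorganic → 12.1; aqueous → 12.1.3; technical-grade → 12.1.3.2. Scheduled 30%. quota on 12.1.3 open → in-quota 23%; Pellucia agreement on 12.2.2: 12.1.3.2 not covered; Pellucia agreement on 12.1: RVC ≥ 35% → 3% available; preferential 3%. → 3%.
Line B: organic → 12.2; powder → 12.2.1; technical-grade → 12.2.1.2. Scheduled 14%. Quintara agreement on 12.1.1.1: 12.2.1.2 not covered. → 14%.
Line C: organic → 12.2; tablet form → 12.2.2; crude → 12.2.2.1. Scheduled 25%. Pellucia agreement on 12.2.2: RVC ≥ 40% → 15% available; Pellucia agreement on 12.1: 12.2.2.1 not covered; preferential 15%. → 15%.
Line D: inorganic → 12.1; aqueous → 12.1.3; analytical-grade → 12.1.3.1. Scheduled 3%. quota on 12.1.3 open → in-quota 23%. → 23%.
Sum: 3% + 14% + 15% + 23% = 55%.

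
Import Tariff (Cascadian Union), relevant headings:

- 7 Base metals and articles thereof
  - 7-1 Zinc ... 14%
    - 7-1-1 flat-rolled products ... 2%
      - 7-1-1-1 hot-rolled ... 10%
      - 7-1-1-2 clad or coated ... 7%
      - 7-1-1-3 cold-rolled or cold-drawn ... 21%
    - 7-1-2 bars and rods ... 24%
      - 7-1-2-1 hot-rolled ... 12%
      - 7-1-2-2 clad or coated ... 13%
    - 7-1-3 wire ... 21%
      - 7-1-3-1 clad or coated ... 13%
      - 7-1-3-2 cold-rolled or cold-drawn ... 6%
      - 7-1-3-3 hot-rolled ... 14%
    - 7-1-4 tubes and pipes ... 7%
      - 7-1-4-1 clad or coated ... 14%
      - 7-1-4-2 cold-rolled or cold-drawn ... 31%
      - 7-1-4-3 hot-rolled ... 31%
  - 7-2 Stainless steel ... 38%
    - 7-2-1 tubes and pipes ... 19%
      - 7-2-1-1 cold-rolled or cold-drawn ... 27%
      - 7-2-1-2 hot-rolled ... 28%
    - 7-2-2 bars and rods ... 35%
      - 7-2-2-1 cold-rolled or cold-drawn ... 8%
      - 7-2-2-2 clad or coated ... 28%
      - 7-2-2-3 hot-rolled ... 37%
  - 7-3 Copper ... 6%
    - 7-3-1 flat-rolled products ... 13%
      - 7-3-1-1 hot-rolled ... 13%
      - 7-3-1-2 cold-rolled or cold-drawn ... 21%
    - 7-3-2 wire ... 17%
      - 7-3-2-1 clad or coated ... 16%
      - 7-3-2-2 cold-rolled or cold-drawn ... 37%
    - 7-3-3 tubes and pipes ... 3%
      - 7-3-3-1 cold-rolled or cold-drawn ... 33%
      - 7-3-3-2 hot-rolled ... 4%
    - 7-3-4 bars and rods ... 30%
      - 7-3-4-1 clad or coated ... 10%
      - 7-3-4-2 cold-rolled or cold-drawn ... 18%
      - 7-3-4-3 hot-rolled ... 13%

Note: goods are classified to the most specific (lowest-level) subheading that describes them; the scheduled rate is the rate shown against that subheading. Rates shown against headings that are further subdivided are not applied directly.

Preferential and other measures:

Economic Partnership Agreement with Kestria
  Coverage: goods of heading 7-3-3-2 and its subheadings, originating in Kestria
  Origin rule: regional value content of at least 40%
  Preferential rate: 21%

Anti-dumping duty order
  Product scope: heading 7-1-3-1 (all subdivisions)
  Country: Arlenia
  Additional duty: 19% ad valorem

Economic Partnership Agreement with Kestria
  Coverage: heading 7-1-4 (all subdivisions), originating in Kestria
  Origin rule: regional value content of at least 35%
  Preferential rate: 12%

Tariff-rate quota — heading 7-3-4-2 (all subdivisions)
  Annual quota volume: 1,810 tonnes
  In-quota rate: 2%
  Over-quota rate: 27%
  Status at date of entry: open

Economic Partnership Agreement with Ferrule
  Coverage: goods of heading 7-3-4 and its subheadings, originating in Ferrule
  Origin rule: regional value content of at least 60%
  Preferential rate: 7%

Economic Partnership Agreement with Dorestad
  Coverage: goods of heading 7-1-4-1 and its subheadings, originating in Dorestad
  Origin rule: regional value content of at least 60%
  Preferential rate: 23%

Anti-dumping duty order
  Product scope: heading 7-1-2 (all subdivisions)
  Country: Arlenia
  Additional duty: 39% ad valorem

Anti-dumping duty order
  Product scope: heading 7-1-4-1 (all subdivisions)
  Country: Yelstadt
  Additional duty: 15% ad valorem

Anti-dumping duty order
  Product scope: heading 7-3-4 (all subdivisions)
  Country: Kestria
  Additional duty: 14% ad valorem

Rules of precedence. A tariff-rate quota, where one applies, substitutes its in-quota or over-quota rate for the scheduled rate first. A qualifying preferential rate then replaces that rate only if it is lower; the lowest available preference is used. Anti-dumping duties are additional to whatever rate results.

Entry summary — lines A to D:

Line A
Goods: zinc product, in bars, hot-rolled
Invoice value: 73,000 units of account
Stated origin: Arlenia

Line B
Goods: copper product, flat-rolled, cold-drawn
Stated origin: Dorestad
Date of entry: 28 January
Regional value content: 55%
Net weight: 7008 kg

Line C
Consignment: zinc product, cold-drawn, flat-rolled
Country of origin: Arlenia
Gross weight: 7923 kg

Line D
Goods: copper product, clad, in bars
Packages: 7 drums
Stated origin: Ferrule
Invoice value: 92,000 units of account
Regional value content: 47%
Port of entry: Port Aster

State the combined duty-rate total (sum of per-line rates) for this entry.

103%

Line A: zinc → 7-1; in bars → 7-1-2; hot-rolled → 7-1-2-1. Scheduled 12%. anti-dumping (Arlenia, 7-1-2): +39%; total 12% + 39% = 51%. → 51%.
Line B: copper → 7-3; flat-rolled → 7-3-1; cold-drawn → 7-3-1-2. Scheduled 21%. Dorestad agreement on 7-1-4-1: 7-3-1-2 not covered. → 21%.
Line C: zinc → 7-1; flat-rolled → 7-1-1; cold-drawn → 7-1-1-3. Scheduled 21%. No special measure applies. → 21%.
Line D: copper → 7-3; in bars → 7-3-4; clad → 7-3-4-1. Scheduled 10%. Ferrule agreement on 7-3-4: RVC < 60%. → 10%.
Sum: 51% + 21% + 21% + 10% = 103%.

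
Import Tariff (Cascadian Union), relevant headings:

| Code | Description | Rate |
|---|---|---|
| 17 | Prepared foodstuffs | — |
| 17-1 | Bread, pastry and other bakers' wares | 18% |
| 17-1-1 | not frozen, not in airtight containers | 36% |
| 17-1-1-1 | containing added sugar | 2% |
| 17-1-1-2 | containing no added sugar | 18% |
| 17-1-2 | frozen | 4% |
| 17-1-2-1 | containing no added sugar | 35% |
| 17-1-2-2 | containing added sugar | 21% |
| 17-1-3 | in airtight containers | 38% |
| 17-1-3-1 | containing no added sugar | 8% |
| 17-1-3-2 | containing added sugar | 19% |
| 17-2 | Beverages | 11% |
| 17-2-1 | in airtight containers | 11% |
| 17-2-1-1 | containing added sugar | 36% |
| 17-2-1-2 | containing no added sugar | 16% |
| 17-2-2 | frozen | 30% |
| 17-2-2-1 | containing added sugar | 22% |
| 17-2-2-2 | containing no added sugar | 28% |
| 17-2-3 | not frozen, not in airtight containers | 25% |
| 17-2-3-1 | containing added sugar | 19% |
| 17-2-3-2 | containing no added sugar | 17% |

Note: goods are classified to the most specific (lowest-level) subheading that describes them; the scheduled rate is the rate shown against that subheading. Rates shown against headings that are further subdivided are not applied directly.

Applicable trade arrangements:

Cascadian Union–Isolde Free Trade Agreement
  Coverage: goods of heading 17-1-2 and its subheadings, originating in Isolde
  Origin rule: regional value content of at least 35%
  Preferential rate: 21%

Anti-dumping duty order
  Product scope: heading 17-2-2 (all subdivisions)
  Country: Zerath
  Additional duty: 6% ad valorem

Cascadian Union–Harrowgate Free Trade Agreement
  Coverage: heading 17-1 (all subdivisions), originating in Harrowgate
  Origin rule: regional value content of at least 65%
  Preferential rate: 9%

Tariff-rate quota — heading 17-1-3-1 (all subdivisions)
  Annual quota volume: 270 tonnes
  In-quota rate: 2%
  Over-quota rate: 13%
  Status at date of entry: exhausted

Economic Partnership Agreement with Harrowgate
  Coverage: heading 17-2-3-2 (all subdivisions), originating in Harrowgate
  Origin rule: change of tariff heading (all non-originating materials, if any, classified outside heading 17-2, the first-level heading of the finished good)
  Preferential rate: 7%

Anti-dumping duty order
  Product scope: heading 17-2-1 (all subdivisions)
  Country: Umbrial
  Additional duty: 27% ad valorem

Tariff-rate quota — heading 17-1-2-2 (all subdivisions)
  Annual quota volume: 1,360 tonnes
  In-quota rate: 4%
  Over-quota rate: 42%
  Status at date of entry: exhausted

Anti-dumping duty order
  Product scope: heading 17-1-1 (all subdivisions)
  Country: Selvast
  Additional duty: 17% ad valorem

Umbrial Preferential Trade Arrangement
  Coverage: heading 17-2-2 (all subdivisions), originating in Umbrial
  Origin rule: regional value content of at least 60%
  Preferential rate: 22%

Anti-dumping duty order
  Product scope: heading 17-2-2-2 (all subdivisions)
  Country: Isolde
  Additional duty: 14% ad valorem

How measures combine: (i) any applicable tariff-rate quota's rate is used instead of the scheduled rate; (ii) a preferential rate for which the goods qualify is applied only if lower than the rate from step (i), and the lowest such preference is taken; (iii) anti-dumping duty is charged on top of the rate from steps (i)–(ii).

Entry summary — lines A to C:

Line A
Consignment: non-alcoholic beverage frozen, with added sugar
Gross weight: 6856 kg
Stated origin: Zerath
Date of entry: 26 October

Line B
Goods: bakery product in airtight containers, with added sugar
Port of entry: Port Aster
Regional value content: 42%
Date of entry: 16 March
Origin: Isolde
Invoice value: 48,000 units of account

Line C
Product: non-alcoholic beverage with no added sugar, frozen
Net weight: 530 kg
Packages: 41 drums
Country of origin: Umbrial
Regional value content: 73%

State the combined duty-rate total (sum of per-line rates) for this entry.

69%

Line A: non-alcoholic beverage → 17-2; frozen → 17-2-2; with added sugar → 17-2-2-1. Scheduled 22%. anti-dumping (Zerath, 17-2-2): +6%; total 22% + 6% = 28%. → 28%.
Line B: bakery product → 17-1; in airtight containers → 17-1-3; with added sugar → 17-1-3-2. Scheduled 19%. Isolde agreement on 17-1-2: 17-1-3-2 not covered. → 19%.
Line C: non-alcoholic beverage → 17-2; frozen → 17-2-2; with no added sugar → 17-2-2-2. Scheduled 28%. Umbrial agreement on 17-2-2: RVC ≥ 60% → 22% available; preferential 22%. → 22%.
Sum: 28% + 19% + 22% = 69%.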